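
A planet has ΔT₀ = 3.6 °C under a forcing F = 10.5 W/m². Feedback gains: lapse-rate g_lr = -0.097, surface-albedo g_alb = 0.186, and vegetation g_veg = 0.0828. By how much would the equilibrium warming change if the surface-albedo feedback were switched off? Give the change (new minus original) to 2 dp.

Original: g = 0.1718, ΔT = 3.6/(1−0.1718) = 4.3468 °C.
Without surface-albedo: g' = -0.0142, ΔT' = 3.6/(1+0.0142) = 3.5496 °C.
Change = 3.5496 − 4.3468 = -0.80 °C.

-0.80 °C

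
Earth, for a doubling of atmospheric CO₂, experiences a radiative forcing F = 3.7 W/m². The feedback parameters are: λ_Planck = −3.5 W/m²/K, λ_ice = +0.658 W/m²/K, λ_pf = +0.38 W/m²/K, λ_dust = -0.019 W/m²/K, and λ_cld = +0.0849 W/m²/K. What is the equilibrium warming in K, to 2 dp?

1.54 K

Net feedback parameter λ = (−3.5) + (+0.658) + (+0.38) + (-0.019) + (+0.0849) = -2.3961 W/m²/K.
ΔT = −F/λ = −3.7/(-2.3961) = 1.54 K.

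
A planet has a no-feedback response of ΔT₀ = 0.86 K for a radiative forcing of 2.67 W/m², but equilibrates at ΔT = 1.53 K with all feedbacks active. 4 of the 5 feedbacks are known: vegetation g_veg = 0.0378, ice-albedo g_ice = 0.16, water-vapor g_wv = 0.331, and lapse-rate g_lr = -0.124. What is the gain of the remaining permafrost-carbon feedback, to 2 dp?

Amplification A = ΔT/ΔT₀ = 1.53/0.86 = 1.779.
Total gain g = 1 − 1/A = 1 − 1/1.779 = 0.4379.
Known gains sum to 0.0378 + 0.16 + 0.331 − 0.124 = 0.4048.
g_pf = 0.4379 − 0.4048 = 0.03.

0.03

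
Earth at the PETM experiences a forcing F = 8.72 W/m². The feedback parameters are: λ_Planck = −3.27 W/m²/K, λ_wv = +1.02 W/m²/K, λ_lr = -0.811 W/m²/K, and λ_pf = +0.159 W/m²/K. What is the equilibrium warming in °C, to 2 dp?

3.00 °C

Net feedback parameter λ = (−3.27) + (+1.02) + (-0.811) + (+0.159) = -2.902 W/m²/K.
ΔT = −F/λ = −8.72/(-2.902) = 3.00 °C.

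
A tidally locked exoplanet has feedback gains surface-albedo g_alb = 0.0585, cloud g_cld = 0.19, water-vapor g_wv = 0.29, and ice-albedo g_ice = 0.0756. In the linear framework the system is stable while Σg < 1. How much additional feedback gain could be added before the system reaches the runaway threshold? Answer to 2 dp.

Current total gain = 0.0585 + 0.19 + 0.29 + 0.0756 = 0.6141.
Margin to runaway = 1 − 0.6141 = 0.39.

0.39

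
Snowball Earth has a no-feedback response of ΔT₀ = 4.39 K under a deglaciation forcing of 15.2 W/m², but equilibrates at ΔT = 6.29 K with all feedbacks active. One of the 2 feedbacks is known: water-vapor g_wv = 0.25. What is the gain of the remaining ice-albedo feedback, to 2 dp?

Amplification A = ΔT/ΔT₀ = 6.29/4.39 = 1.433.
Total gain g = 1 − 1/A = 1 − 1/1.433 = 0.3022.
The known gain is 0.25.
g_ice = 0.3022 − 0.25 = 0.05.

0.05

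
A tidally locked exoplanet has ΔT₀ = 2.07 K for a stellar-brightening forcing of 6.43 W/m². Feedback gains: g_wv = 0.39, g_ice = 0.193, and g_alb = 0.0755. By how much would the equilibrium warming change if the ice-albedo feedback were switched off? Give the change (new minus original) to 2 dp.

Original: g = 0.6585, ΔT = 2.07/(1−0.6585) = 6.0615 K.
Without ice-albedo: g' = 0.4655, ΔT' = 2.07/(1−0.4655) = 3.8728 K.
Change = 3.8728 − 6.0615 = -2.19 K.

-2.19 K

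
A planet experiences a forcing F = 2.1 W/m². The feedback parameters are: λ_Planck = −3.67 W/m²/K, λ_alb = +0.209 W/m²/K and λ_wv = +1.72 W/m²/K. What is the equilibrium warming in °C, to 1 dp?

1.2 °C

Net feedback parameter λ = (−3.67) + (+0.209) + (+1.72) = -1.741 W/m²/K.
ΔT = −F/λ = −2.1/(-1.741) = 1.2 °C.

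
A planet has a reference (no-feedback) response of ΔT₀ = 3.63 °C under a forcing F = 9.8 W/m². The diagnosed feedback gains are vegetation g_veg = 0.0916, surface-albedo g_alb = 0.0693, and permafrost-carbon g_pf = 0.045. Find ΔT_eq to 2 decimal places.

Total gain g = 0.0916 + 0.0693 + 0.045 = 0.2059.
Amplification A = 1/(1 − 0.2059) = 1.259.
ΔT = 3.63 × 1.259 = 4.57 °C.

4.57 °C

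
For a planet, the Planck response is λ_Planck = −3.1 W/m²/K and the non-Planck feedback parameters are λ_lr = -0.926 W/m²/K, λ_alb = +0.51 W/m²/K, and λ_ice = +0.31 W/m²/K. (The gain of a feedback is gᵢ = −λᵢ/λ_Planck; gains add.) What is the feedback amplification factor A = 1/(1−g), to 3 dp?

Convert to gains: g_lr = -0.926/3.1 = -0.2987; g_alb = 0.51/3.1 = 0.1645; g_ice = 0.31/3.1 = 0.1.
Total gain g = -0.0342.
A = 1/(1 + 0.0342) = 0.967.

0.967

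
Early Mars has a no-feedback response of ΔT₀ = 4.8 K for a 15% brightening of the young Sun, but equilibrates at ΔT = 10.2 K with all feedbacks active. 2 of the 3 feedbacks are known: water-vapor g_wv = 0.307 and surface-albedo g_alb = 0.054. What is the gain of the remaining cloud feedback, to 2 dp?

0.17

Amplification A = ΔT/ΔT₀ = 10.2/4.8 = 2.125.
Total gain g = 1 − 1/A = 1 − 1/2.125 = 0.5294.
Known gains sum to 0.307 + 0.054 = 0.361.
g_cld = 0.5294 − 0.361 = 0.17.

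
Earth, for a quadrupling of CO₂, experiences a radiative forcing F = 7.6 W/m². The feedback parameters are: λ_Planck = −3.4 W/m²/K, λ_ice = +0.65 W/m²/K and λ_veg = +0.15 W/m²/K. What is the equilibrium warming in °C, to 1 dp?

Net feedback parameter λ = (−3.4) + (+0.65) + (+0.15) = -2.6 W/m²/K.
ΔT = −F/λ = −7.6/(-2.6) = 2.9 °C.

2.9 °C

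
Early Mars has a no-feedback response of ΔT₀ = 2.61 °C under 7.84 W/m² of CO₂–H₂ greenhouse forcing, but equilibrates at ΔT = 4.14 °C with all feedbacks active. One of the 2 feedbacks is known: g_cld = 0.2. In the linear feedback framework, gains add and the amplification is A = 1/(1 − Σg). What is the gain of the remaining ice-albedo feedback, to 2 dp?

0.17

Amplification A = ΔT/ΔT₀ = 4.14/2.61 = 1.586.
Total gain g = 1 − 1/A = 1 − 1/1.586 = 0.3695.
The known gain is 0.2.
g_ice = 0.3695 − 0.2 = 0.17.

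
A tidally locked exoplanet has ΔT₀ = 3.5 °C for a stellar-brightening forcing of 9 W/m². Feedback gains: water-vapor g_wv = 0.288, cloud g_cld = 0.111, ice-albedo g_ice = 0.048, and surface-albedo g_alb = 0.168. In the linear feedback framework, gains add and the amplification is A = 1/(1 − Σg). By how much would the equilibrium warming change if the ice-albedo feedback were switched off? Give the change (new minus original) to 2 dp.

-1.01 °C

Original: g = 0.615, ΔT = 3.5/(1−0.615) = 9.0909 °C.
Without ice-albedo: g' = 0.567, ΔT' = 3.5/(1−0.567) = 8.0831 °C.
Change = 8.0831 − 9.0909 = -1.01 °C.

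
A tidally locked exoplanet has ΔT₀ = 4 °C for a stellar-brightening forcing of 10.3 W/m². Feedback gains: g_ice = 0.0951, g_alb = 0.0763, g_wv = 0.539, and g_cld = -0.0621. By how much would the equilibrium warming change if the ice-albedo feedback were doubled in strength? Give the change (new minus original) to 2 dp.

Original: g = 0.6483, ΔT = 4/(1−0.6483) = 11.3733 °C.
With doubled ice-albedo: g' = 0.7434, ΔT' = 4/(1−0.7434) = 15.5885 °C.
Change = 15.5885 − 11.3733 = 4.22 °C.

4.22 °C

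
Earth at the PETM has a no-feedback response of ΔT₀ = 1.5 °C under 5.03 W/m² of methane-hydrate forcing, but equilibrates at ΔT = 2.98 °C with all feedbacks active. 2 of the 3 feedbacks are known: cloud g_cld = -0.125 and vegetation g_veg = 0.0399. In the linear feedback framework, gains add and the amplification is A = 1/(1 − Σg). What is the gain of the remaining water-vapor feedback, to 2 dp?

0.58

Amplification A = ΔT/ΔT₀ = 2.98/1.5 = 1.987.
Total gain g = 1 − 1/A = 1 − 1/1.987 = 0.4967.
Known gains sum to -0.125 + 0.0399 = -0.0851.
g_wv = 0.4967 + 0.0851 = 0.58.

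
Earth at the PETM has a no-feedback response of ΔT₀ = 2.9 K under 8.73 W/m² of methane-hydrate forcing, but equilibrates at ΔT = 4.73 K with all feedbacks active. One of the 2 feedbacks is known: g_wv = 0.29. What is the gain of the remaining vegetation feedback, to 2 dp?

Amplification A = ΔT/ΔT₀ = 4.73/2.9 = 1.631.
Total gain g = 1 − 1/A = 1 − 1/1.631 = 0.3869.
The known gain is 0.29.
g_veg = 0.3869 − 0.29 = 0.10.

0.10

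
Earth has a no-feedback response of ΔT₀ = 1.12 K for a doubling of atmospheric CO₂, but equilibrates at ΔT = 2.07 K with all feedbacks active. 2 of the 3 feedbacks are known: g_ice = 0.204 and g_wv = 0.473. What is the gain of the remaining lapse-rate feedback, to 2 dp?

Amplification A = ΔT/ΔT₀ = 2.07/1.12 = 1.848.
Total gain g = 1 − 1/A = 1 − 1/1.848 = 0.4589.
Known gains sum to 0.204 + 0.473 = 0.677.
g_lr = 0.4589 − 0.677 = -0.22.

-0.22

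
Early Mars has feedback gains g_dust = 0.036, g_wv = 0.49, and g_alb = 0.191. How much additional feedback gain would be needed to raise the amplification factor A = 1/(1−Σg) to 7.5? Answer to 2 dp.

0.15

Current total gain = 0.717.
Target gain for A = 7.5: g* = 1 − 1/7.5 = 0.8667.
Additional gain needed = 0.8667 − 0.717 = 0.15.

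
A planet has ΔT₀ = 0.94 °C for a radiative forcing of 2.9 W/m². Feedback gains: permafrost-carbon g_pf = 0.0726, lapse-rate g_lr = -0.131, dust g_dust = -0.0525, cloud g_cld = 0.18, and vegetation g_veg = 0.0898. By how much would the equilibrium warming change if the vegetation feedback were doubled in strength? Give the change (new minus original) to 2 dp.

0.13 °C

Original: g = 0.1589, ΔT = 0.94/(1−0.1589) = 1.1176 °C.
With doubled vegetation: g' = 0.2487, ΔT' = 0.94/(1−0.2487) = 1.2512 °C.
Change = 1.2512 − 1.1176 = 0.13 °C.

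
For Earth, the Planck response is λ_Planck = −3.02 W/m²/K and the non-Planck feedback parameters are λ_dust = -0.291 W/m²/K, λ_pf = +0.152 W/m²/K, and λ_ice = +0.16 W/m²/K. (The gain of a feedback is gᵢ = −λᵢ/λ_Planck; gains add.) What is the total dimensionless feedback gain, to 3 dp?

Convert to gains: g_dust = -0.291/3.02 = -0.09636; g_pf = 0.152/3.02 = 0.05033; g_ice = 0.16/3.02 = 0.05298.
Total gain g = 0.00695.

0.007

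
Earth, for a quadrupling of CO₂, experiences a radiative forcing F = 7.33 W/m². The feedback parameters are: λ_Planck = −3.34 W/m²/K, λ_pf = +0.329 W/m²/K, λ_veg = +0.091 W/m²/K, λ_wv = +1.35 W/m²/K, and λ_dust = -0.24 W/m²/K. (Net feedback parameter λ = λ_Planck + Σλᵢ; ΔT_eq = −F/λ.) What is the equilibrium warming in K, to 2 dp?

Net feedback parameter λ = (−3.34) + (+0.329) + (+0.091) + (+1.35) + (-0.24) = -1.81 W/m²/K.
ΔT = −F/λ = −7.33/(-1.81) = 4.05 K.

4.05 K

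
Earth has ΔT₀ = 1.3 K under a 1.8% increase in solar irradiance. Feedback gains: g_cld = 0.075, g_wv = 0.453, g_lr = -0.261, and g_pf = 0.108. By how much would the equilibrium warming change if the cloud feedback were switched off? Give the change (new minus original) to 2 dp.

-0.22 K

Original: g = 0.375, ΔT = 1.3/(1−0.375) = 2.0800 K.
Without cloud: g' = 0.3, ΔT' = 1.3/(1−0.3) = 1.8571 K.
Change = 1.8571 − 2.0800 = -0.22 K.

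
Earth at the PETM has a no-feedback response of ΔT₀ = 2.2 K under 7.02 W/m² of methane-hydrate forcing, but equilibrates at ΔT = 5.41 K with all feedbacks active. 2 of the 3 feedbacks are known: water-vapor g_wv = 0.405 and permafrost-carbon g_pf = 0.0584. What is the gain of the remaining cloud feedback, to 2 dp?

Amplification A = ΔT/ΔT₀ = 5.41/2.2 = 2.459.
Total gain g = 1 − 1/A = 1 − 1/2.459 = 0.5933.
Known gains sum to 0.405 + 0.0584 = 0.4634.
g_cld = 0.5933 − 0.4634 = 0.13.

0.13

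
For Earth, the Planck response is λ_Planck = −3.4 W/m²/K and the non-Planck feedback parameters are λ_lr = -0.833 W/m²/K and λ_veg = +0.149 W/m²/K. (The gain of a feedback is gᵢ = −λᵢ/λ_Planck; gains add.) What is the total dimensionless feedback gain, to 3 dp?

-0.201

Convert to gains: g_lr = -0.833/3.4 = -0.245; g_veg = 0.149/3.4 = 0.04382.
Total gain g = -0.20118.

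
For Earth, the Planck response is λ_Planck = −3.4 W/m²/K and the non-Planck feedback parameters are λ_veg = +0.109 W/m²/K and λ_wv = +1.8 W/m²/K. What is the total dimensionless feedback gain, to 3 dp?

Convert to gains: g_veg = 0.109/3.4 = 0.03206; g_wv = 1.8/3.4 = 0.5294.
Total gain g = 0.56146.

0.561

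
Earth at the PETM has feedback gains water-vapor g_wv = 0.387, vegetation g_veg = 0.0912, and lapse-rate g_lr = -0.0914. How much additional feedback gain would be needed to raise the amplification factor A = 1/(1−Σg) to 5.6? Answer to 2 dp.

Current total gain = 0.3868.
Target gain for A = 5.6: g* = 1 − 1/5.6 = 0.8214.
Additional gain needed = 0.8214 − 0.3868 = 0.43.

0.43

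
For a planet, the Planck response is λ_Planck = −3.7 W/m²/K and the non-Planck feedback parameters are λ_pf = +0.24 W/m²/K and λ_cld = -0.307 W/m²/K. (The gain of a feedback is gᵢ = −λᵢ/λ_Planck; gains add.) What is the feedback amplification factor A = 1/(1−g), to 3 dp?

Convert to gains: g_pf = 0.24/3.7 = 0.06486; g_cld = -0.307/3.7 = -0.08297.
Total gain g = -0.01811.
A = 1/(1 + 0.01811) = 0.982.

0.982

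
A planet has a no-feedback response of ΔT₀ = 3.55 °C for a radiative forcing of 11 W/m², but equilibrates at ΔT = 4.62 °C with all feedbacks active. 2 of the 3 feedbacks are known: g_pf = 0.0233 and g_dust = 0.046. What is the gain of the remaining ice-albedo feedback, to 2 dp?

0.16

Amplification A = ΔT/ΔT₀ = 4.62/3.55 = 1.301.
Total gain g = 1 − 1/A = 1 − 1/1.301 = 0.2314.
Known gains sum to 0.0233 + 0.046 = 0.0693.
g_ice = 0.2314 − 0.0693 = 0.16.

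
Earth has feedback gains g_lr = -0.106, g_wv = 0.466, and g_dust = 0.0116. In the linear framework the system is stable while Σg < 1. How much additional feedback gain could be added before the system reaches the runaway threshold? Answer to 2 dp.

Current total gain = -0.106 + 0.466 + 0.0116 = 0.3716.
Margin to runaway = 1 − 0.3716 = 0.63.

0.63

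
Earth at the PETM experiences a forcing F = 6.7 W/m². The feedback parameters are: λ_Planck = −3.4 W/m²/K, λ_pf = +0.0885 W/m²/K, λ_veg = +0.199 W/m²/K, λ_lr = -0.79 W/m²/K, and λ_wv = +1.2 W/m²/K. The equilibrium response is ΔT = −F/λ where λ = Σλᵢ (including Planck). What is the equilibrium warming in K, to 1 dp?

2.5 K

Net feedback parameter λ = (−3.4) + (+0.0885) + (+0.199) + (-0.79) + (+1.2) = -2.7025 W/m²/K.
ΔT = −F/λ = −6.7/(-2.7025) = 2.5 K.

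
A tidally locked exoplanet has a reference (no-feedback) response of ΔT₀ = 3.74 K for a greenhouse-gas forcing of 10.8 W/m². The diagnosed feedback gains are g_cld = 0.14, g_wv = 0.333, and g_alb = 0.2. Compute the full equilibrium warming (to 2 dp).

11.44 K

Total gain g = 0.14 + 0.333 + 0.2 = 0.673.
Amplification A = 1/(1 − 0.673) = 3.058.
ΔT = 3.74 × 3.058 = 11.44 K.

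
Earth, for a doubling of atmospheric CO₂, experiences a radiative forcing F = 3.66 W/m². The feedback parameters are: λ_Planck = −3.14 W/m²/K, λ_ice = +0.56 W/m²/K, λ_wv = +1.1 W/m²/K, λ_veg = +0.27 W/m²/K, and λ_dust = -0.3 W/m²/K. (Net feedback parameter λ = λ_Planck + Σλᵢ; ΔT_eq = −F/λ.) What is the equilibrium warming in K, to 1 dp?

2.4 K

Net feedback parameter λ = (−3.14) + (+0.56) + (+1.1) + (+0.27) + (-0.3) = -1.51 W/m²/K.
ΔT = −F/λ = −3.66/(-1.51) = 2.4 K.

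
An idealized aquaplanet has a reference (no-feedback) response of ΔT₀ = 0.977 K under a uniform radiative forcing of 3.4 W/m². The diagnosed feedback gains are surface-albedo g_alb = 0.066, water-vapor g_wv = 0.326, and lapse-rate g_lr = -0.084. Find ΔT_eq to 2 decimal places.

1.41 K

Total gain g = 0.066 + 0.326 − 0.084 = 0.308.
Amplification A = 1/(1 − 0.308) = 1.445.
ΔT = 0.977 × 1.445 = 1.41 K.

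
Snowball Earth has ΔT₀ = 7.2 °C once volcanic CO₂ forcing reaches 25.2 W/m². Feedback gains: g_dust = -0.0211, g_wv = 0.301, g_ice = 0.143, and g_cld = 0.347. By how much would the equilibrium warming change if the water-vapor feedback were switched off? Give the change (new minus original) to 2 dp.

Original: g = 0.7699, ΔT = 7.2/(1−0.7699) = 31.2907 °C.
Without water-vapor: g' = 0.4689, ΔT' = 7.2/(1−0.4689) = 13.5568 °C.
Change = 13.5568 − 31.2907 = -17.73 °C.

-17.73 °C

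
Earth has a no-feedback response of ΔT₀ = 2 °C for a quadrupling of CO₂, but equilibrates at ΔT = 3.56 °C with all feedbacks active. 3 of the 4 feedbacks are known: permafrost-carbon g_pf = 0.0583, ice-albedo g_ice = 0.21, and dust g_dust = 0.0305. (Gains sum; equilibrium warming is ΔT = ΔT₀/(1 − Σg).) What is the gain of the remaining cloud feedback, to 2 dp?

Amplification A = ΔT/ΔT₀ = 3.56/2 = 1.78.
Total gain g = 1 − 1/A = 1 − 1/1.78 = 0.4382.
Known gains sum to 0.0583 + 0.21 + 0.0305 = 0.2988.
g_cld = 0.4382 − 0.2988 = 0.14.

0.14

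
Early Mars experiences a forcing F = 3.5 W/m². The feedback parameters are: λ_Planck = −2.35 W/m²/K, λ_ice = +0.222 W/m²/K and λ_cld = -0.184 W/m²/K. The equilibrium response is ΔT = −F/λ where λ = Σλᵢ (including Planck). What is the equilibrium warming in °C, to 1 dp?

Net feedback parameter λ = (−2.35) + (+0.222) + (-0.184) = -2.312 W/m²/K.
ΔT = −F/λ = −3.5/(-2.312) = 1.5 °C.

1.5 °C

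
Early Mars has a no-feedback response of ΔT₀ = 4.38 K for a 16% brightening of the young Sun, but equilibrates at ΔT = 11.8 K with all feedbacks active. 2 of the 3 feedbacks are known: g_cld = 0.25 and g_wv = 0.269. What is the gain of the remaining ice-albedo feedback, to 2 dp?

0.11

Amplification A = ΔT/ΔT₀ = 11.8/4.38 = 2.694.
Total gain g = 1 − 1/A = 1 − 1/2.694 = 0.6288.
Known gains sum to 0.25 + 0.269 = 0.519.
g_ice = 0.6288 − 0.519 = 0.11.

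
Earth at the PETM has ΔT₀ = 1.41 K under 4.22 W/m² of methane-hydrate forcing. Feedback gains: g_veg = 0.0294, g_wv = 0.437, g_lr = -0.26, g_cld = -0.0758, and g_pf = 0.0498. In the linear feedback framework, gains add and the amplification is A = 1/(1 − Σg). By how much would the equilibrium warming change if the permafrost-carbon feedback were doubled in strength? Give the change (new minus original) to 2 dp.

0.11 K

Original: g = 0.1804, ΔT = 1.41/(1−0.1804) = 1.7204 K.
With doubled permafrost-carbon: g' = 0.2302, ΔT' = 1.41/(1−0.2302) = 1.8316 K.
Change = 1.8316 − 1.7204 = 0.11 K.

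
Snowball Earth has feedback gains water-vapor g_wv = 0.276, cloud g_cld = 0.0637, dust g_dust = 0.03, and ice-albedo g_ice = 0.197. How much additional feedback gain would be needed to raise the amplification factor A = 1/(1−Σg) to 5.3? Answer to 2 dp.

Current total gain = 0.5667.
Target gain for A = 5.3: g* = 1 − 1/5.3 = 0.8113.
Additional gain needed = 0.8113 − 0.5667 = 0.24.

0.24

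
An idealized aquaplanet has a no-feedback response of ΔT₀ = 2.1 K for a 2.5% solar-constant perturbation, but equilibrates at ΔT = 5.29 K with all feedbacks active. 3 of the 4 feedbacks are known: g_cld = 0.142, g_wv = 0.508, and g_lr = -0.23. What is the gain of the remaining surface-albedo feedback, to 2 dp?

0.18

Amplification A = ΔT/ΔT₀ = 5.29/2.1 = 2.519.
Total gain g = 1 − 1/A = 1 − 1/2.519 = 0.603.
Known gains sum to 0.142 + 0.508 − 0.23 = 0.42.
g_alb = 0.603 − 0.42 = 0.18.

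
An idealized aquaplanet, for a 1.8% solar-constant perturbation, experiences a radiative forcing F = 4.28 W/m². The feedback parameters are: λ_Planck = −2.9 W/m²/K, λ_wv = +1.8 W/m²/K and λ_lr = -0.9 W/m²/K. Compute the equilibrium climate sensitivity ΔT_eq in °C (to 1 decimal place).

Net feedback parameter λ = (−2.9) + (+1.8) + (-0.9) = -2 W/m²/K.
ΔT = −F/λ = −4.28/(-2) = 2.1 °C.

2.1 °C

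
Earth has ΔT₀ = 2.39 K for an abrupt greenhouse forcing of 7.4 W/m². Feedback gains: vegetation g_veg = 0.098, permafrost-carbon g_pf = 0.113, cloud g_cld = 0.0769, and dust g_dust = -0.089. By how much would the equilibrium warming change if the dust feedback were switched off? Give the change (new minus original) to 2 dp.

Original: g = 0.1989, ΔT = 2.39/(1−0.1989) = 2.9834 K.
Without dust: g' = 0.2879, ΔT' = 2.39/(1−0.2879) = 3.3563 K.
Change = 3.3563 − 2.9834 = 0.37 K.

0.37 K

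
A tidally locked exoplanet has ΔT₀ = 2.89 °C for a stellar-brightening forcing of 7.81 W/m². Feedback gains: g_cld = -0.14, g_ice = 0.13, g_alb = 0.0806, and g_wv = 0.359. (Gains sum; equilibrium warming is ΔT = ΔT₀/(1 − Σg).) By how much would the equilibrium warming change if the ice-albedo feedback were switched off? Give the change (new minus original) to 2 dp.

Original: g = 0.4296, ΔT = 2.89/(1−0.4296) = 5.0666 °C.
Without ice-albedo: g' = 0.2996, ΔT' = 2.89/(1−0.2996) = 4.1262 °C.
Change = 4.1262 − 5.0666 = -0.94 °C.

-0.94 °C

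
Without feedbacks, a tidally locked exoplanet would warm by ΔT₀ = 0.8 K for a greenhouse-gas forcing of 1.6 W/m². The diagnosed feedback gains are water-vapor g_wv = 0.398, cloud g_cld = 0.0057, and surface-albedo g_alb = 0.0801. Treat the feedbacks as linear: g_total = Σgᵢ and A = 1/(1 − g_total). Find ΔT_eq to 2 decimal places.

Total gain g = 0.398 + 0.0057 + 0.0801 = 0.4838.
Amplification A = 1/(1 − 0.4838) = 1.937.
ΔT = 0.8 × 1.937 = 1.55 K.

1.55 K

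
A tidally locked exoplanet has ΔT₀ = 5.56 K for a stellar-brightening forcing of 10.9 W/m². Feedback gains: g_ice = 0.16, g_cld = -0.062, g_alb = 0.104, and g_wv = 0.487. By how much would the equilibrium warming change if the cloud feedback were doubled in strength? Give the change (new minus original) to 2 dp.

Original: g = 0.689, ΔT = 5.56/(1−0.689) = 17.8778 K.
With doubled cloud: g' = 0.627, ΔT' = 5.56/(1−0.627) = 14.9062 K.
Change = 14.9062 − 17.8778 = -2.97 K.

-2.97 K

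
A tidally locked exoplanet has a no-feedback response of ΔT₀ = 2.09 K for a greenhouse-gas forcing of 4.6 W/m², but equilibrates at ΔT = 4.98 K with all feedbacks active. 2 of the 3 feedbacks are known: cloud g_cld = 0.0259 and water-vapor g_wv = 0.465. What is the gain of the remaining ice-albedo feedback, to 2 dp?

Amplification A = ΔT/ΔT₀ = 4.98/2.09 = 2.383.
Total gain g = 1 − 1/A = 1 − 1/2.383 = 0.5804.
Known gains sum to 0.0259 + 0.465 = 0.4909.
g_ice = 0.5804 − 0.4909 = 0.09.

0.09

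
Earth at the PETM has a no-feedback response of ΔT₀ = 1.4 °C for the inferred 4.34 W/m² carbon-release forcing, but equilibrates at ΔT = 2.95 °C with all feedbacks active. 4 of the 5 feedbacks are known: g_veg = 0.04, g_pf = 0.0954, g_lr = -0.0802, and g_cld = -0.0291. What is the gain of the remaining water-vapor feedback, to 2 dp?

0.50

Amplification A = ΔT/ΔT₀ = 2.95/1.4 = 2.107.
Total gain g = 1 − 1/A = 1 − 1/2.107 = 0.5254.
Known gains sum to 0.04 + 0.0954 − 0.0802 − 0.0291 = 0.0261.
g_wv = 0.5254 − 0.0261 = 0.50.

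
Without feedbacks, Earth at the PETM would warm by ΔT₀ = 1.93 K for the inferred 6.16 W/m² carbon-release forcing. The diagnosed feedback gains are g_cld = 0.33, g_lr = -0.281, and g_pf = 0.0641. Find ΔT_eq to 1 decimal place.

2.2 K

Total gain g = 0.33 − 0.281 + 0.0641 = 0.1131.
Amplification A = 1/(1 − 0.1131) = 1.128.
ΔT = 1.93 × 1.128 = 2.2 K.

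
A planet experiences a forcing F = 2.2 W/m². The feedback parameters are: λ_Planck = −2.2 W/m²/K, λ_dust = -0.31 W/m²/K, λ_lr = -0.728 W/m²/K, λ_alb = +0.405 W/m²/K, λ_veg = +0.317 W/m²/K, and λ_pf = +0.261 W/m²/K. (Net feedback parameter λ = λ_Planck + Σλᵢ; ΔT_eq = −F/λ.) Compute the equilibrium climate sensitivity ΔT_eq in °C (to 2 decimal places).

Net feedback parameter λ = (−2.2) + (-0.31) + (-0.728) + (+0.405) + (+0.317) + (+0.261) = -2.255 W/m²/K.
ΔT = −F/λ = −2.2/(-2.255) = 0.98 °C.

0.98 °C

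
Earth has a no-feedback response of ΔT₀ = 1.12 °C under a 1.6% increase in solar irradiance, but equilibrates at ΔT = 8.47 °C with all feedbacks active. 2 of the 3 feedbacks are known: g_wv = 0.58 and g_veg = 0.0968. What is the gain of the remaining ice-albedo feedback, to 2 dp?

Amplification A = ΔT/ΔT₀ = 8.47/1.12 = 7.562.
Total gain g = 1 − 1/A = 1 − 1/7.562 = 0.8678.
Known gains sum to 0.58 + 0.0968 = 0.6768.
g_ice = 0.8678 − 0.6768 = 0.19.

0.19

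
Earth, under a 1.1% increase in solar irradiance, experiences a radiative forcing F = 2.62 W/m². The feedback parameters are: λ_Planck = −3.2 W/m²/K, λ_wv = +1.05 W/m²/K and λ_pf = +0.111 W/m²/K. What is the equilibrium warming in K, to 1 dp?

Net feedback parameter λ = (−3.2) + (+1.05) + (+0.111) = -2.039 W/m²/K.
ΔT = −F/λ = −2.62/(-2.039) = 1.3 K.

1.3 K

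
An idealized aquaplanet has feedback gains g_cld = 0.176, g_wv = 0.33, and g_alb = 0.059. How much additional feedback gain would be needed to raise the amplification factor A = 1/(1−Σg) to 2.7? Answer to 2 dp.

0.06

Current total gain = 0.565.
Target gain for A = 2.7: g* = 1 − 1/2.7 = 0.6296.
Additional gain needed = 0.6296 − 0.565 = 0.06.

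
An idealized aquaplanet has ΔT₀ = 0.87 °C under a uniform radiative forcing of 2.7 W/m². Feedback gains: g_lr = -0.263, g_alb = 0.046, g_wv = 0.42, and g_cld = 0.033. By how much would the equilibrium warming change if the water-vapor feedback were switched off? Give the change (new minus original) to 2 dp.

Original: g = 0.236, ΔT = 0.87/(1−0.236) = 1.1387 °C.
Without water-vapor: g' = -0.184, ΔT' = 0.87/(1+0.184) = 0.7348 °C.
Change = 0.7348 − 1.1387 = -0.40 °C.

-0.40 °C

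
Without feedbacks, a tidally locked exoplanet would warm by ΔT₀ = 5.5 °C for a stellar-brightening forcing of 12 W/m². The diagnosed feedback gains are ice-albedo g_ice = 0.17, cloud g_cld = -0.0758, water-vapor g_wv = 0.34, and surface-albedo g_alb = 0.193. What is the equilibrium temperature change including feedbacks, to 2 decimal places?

Total gain g = 0.17 − 0.0758 + 0.34 + 0.193 = 0.6272.
Amplification A = 1/(1 − 0.6272) = 2.682.
ΔT = 5.5 × 2.682 = 14.75 °C.

14.75 °C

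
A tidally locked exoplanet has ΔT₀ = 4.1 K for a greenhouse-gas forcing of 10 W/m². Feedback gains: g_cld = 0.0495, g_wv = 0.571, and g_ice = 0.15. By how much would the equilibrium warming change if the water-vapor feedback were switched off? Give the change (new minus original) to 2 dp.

Original: g = 0.7705, ΔT = 4.1/(1−0.7705) = 17.8649 K.
Without water-vapor: g' = 0.1995, ΔT' = 4.1/(1−0.1995) = 5.1218 K.
Change = 5.1218 − 17.8649 = -12.74 K.

-12.74 K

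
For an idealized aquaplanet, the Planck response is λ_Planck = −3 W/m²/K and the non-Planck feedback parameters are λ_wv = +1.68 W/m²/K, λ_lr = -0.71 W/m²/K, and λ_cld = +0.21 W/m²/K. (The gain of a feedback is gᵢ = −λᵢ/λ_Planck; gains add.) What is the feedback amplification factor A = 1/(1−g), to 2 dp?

1.65

Convert to gains: g_wv = 1.68/3 = 0.56; g_lr = -0.71/3 = -0.2367; g_cld = 0.21/3 = 0.07.
Total gain g = 0.3933.
A = 1/(1 − 0.3933) = 1.65.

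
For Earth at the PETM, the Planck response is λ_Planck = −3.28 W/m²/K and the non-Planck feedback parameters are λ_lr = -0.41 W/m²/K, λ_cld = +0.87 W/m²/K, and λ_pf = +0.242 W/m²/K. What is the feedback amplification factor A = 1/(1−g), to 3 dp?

1.272

Convert to gains: g_lr = -0.41/3.28 = -0.125; g_cld = 0.87/3.28 = 0.2652; g_pf = 0.242/3.28 = 0.07378.
Total gain g = 0.21398.
A = 1/(1 − 0.21398) = 1.272.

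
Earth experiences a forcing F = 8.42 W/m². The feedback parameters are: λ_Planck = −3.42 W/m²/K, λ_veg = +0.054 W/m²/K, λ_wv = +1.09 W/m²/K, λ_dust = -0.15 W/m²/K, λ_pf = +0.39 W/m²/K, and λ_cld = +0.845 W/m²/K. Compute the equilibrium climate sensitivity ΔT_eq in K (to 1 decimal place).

7.1 K

Net feedback parameter λ = (−3.42) + (+0.054) + (+1.09) + (-0.15) + (+0.39) + (+0.845) = -1.191 W/m²/K.
ΔT = −F/λ = −8.42/(-1.191) = 7.1 K.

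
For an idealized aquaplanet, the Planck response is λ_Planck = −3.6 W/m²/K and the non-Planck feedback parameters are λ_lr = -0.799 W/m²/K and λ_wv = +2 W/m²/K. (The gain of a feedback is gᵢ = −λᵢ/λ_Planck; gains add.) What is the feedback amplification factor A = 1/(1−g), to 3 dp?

Convert to gains: g_lr = -0.799/3.6 = -0.2219; g_wv = 2/3.6 = 0.5556.
Total gain g = 0.3337.
A = 1/(1 − 0.3337) = 1.501.

1.501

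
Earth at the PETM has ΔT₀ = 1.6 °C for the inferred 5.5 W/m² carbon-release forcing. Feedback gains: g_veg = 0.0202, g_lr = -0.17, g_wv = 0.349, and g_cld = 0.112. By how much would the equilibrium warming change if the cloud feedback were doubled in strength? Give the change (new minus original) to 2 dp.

Original: g = 0.3112, ΔT = 1.6/(1−0.3112) = 2.3229 °C.
With doubled cloud: g' = 0.4232, ΔT' = 1.6/(1−0.4232) = 2.7739 °C.
Change = 2.7739 − 2.3229 = 0.45 °C.

0.45 °C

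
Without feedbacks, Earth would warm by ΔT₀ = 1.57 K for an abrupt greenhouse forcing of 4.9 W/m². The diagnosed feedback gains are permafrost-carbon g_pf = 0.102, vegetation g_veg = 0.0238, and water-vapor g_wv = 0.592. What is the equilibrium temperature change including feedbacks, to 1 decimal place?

Total gain g = 0.102 + 0.0238 + 0.592 = 0.7178.
Amplification A = 1/(1 − 0.7178) = 3.544.
ΔT = 1.57 × 3.544 = 5.6 K.

5.6 K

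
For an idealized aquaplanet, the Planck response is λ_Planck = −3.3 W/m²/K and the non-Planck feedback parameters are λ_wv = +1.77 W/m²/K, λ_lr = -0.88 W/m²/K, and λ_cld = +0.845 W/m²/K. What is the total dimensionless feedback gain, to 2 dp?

Convert to gains: g_wv = 1.77/3.3 = 0.5364; g_lr = -0.88/3.3 = -0.2667; g_cld = 0.845/3.3 = 0.2561.
Total gain g = 0.5258.

0.53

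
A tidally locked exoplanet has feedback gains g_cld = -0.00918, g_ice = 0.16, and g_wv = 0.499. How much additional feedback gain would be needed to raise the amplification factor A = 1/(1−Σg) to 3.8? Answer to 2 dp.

Current total gain = 0.64982.
Target gain for A = 3.8: g* = 1 − 1/3.8 = 0.7368.
Additional gain needed = 0.7368 − 0.64982 = 0.09.

0.09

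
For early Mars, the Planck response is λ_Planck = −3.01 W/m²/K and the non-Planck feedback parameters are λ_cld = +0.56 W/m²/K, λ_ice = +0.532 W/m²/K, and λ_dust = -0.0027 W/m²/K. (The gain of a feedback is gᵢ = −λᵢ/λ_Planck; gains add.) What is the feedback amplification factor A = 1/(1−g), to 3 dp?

1.567

Convert to gains: g_cld = 0.56/3.01 = 0.186; g_ice = 0.532/3.01 = 0.1767; g_dust = -0.0027/3.01 = -0.000897.
Total gain g = 0.361803.
A = 1/(1 − 0.361803) = 1.567.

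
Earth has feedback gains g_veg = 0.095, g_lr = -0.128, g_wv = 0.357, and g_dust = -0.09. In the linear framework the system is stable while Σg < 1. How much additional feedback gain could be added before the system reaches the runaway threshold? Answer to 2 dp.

Current total gain = 0.095 − 0.128 + 0.357 − 0.09 = 0.234.
Margin to runaway = 1 − 0.234 = 0.77.

0.77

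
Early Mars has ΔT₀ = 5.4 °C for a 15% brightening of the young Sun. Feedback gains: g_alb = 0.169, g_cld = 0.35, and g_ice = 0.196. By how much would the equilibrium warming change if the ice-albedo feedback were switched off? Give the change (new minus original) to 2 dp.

Original: g = 0.715, ΔT = 5.4/(1−0.715) = 18.9474 °C.
Without ice-albedo: g' = 0.519, ΔT' = 5.4/(1−0.519) = 11.2266 °C.
Change = 11.2266 − 18.9474 = -7.72 °C.

-7.72 °C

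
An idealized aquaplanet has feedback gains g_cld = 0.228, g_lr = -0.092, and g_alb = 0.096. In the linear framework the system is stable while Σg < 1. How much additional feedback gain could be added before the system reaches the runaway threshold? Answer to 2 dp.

0.77

Current total gain = 0.228 − 0.092 + 0.096 = 0.232.
Margin to runaway = 1 − 0.232 = 0.77.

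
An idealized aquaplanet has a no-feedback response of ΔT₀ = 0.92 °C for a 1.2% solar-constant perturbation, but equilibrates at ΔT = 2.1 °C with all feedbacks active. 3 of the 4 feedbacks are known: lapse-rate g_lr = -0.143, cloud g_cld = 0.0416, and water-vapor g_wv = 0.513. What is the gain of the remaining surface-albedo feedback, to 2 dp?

Amplification A = ΔT/ΔT₀ = 2.1/0.92 = 2.283.
Total gain g = 1 − 1/A = 1 − 1/2.283 = 0.562.
Known gains sum to -0.143 + 0.0416 + 0.513 = 0.4116.
g_alb = 0.562 − 0.4116 = 0.15.

0.15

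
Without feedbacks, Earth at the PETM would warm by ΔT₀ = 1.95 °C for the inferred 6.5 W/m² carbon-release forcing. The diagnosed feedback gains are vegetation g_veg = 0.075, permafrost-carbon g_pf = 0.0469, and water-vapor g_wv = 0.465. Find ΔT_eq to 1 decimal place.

4.7 °C

Total gain g = 0.075 + 0.0469 + 0.465 = 0.5869.
Amplification A = 1/(1 − 0.5869) = 2.421.
ΔT = 1.95 × 2.421 = 4.7 °C.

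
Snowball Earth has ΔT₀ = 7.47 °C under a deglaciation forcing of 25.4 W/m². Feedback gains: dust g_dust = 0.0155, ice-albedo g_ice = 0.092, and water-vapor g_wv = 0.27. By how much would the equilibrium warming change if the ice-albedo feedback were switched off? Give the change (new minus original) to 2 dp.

Original: g = 0.3775, ΔT = 7.47/(1−0.3775) = 12.0000 °C.
Without ice-albedo: g' = 0.2855, ΔT' = 7.47/(1−0.2855) = 10.4549 °C.
Change = 10.4549 − 12.0000 = -1.55 °C.

-1.55 °C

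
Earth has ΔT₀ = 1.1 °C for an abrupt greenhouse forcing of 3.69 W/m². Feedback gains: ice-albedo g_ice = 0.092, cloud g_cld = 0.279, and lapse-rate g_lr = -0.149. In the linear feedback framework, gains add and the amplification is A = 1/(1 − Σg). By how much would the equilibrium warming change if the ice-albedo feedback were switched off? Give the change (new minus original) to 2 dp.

-0.15 °C

Original: g = 0.222, ΔT = 1.1/(1−0.222) = 1.4139 °C.
Without ice-albedo: g' = 0.13, ΔT' = 1.1/(1−0.13) = 1.2644 °C.
Change = 1.2644 − 1.4139 = -0.15 °C.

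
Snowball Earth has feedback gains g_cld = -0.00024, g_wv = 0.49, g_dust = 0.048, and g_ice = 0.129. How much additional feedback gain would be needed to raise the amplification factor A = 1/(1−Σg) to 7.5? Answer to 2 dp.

0.20

Current total gain = 0.66676.
Target gain for A = 7.5: g* = 1 − 1/7.5 = 0.8667.
Additional gain needed = 0.8667 − 0.66676 = 0.20.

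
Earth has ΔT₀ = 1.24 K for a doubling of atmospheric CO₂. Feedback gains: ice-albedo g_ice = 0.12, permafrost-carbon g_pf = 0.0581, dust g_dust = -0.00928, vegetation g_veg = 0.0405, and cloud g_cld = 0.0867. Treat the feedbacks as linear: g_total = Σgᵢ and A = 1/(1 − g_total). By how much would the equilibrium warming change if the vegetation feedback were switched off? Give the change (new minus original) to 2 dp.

Original: g = 0.29602, ΔT = 1.24/(1−0.29602) = 1.7614 K.
Without vegetation: g' = 0.25552, ΔT' = 1.24/(1−0.25552) = 1.6656 K.
Change = 1.6656 − 1.7614 = -0.10 K.

-0.10 K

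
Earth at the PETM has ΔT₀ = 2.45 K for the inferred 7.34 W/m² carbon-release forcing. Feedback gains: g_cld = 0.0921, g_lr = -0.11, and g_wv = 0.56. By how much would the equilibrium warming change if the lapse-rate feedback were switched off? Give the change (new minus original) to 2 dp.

Original: g = 0.5421, ΔT = 2.45/(1−0.5421) = 5.3505 K.
Without lapse-rate: g' = 0.6521, ΔT' = 2.45/(1−0.6521) = 7.0423 K.
Change = 7.0423 − 5.3505 = 1.69 K.

1.69 K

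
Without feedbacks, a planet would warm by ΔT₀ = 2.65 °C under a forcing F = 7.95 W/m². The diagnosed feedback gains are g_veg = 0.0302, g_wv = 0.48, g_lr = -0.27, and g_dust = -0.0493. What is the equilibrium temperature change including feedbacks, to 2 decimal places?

3.28 °C

Total gain g = 0.0302 + 0.48 − 0.27 − 0.0493 = 0.1909.
Amplification A = 1/(1 − 0.1909) = 1.236.
ΔT = 2.65 × 1.236 = 3.28 °C.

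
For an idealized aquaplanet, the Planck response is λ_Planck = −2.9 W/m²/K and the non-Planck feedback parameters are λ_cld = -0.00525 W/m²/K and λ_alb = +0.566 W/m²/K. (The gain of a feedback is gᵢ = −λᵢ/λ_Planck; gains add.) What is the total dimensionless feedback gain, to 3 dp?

Convert to gains: g_cld = -0.00525/2.9 = -0.00181; g_alb = 0.566/2.9 = 0.1952.
Total gain g = 0.19339.

0.193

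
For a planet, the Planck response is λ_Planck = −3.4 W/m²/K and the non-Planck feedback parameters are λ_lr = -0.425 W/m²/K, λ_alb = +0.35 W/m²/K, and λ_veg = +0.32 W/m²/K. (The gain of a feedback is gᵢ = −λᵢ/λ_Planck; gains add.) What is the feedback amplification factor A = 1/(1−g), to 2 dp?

1.08

Convert to gains: g_lr = -0.425/3.4 = -0.125; g_alb = 0.35/3.4 = 0.1029; g_veg = 0.32/3.4 = 0.09412.
Total gain g = 0.07202.
A = 1/(1 − 0.07202) = 1.08.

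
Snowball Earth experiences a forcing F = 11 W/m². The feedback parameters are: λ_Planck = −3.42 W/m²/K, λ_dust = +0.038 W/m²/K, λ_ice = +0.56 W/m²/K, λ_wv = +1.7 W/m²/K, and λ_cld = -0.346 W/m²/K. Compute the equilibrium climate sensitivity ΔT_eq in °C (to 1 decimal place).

Net feedback parameter λ = (−3.42) + (+0.038) + (+0.56) + (+1.7) + (-0.346) = -1.468 W/m²/K.
ΔT = −F/λ = −11/(-1.468) = 7.5 °C.

7.5 °C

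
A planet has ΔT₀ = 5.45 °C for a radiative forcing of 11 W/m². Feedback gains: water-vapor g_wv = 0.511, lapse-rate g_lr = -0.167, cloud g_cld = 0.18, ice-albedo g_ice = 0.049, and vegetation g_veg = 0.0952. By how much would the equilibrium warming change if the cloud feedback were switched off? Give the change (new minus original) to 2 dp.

-5.78 °C

Original: g = 0.6682, ΔT = 5.45/(1−0.6682) = 16.4256 °C.
Without cloud: g' = 0.4882, ΔT' = 5.45/(1−0.4882) = 10.6487 °C.
Change = 10.6487 − 16.4256 = -5.78 °C.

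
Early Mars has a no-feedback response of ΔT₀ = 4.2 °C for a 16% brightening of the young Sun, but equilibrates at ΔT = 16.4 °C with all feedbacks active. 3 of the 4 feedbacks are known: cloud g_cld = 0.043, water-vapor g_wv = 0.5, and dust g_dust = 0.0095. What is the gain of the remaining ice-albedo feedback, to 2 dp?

0.19

Amplification A = ΔT/ΔT₀ = 16.4/4.2 = 3.905.
Total gain g = 1 − 1/A = 1 − 1/3.905 = 0.7439.
Known gains sum to 0.043 + 0.5 + 0.0095 = 0.5525.
g_ice = 0.7439 − 0.5525 = 0.19.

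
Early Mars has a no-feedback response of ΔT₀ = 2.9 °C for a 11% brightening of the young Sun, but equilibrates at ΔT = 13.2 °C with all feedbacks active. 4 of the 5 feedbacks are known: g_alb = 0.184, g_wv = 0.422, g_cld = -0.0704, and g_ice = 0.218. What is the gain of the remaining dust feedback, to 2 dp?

0.03

Amplification A = ΔT/ΔT₀ = 13.2/2.9 = 4.552.
Total gain g = 1 − 1/A = 1 − 1/4.552 = 0.7803.
Known gains sum to 0.184 + 0.422 − 0.0704 + 0.218 = 0.7536.
g_dust = 0.7803 − 0.7536 = 0.03.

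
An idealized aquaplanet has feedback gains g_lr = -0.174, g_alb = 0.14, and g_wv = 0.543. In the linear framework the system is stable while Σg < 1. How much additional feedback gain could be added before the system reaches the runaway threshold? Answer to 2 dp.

Current total gain = -0.174 + 0.14 + 0.543 = 0.509.
Margin to runaway = 1 − 0.509 = 0.49.

0.49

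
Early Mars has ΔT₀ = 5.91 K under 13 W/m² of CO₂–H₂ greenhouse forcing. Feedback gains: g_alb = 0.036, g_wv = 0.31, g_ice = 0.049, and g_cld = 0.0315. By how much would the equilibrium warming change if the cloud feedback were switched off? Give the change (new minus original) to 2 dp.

-0.54 K

Original: g = 0.4265, ΔT = 5.91/(1−0.4265) = 10.3051 K.
Without cloud: g' = 0.395, ΔT' = 5.91/(1−0.395) = 9.7686 K.
Change = 9.7686 − 10.3051 = -0.54 K.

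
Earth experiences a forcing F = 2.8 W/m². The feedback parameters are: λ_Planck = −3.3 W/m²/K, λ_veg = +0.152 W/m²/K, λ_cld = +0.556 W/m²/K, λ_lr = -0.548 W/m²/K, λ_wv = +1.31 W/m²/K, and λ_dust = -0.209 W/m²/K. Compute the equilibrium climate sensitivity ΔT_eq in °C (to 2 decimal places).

Net feedback parameter λ = (−3.3) + (+0.152) + (+0.556) + (-0.548) + (+1.31) + (-0.209) = -2.039 W/m²/K.
ΔT = −F/λ = −2.8/(-2.039) = 1.37 °C.

1.37 °C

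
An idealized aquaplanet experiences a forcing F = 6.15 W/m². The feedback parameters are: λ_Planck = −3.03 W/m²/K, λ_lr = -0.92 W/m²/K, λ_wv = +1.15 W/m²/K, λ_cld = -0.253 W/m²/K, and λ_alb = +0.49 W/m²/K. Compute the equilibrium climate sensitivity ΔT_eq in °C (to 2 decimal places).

Net feedback parameter λ = (−3.03) + (-0.92) + (+1.15) + (-0.253) + (+0.49) = -2.563 W/m²/K.
ΔT = −F/λ = −6.15/(-2.563) = 2.40 °C.

2.40 °C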